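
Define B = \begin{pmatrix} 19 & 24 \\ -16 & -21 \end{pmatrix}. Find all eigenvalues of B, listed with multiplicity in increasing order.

Characteristic polynomial: p(t) = t^2 + 2t - 15 = (t - 3)(t + 5).
Roots (with multiplicity): -5, 3.

-5, 3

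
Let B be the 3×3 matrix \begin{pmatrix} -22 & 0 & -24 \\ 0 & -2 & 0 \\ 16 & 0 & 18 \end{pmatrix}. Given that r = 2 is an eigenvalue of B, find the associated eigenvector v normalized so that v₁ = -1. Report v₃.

B − 2I = [[-24, 0, -24], [0, -4, 0], [16, 0, 16]].
Solving (B − 2I)v = 0 gives the eigenspace spanned by (-1, 0, 1).
With v₁ = -1, v = (-1, 0, 1), so v₃ = 1.

1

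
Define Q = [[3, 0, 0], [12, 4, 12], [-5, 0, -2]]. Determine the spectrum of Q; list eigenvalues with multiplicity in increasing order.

-2, 3, 4

Characteristic polynomial: p(s) = s^3 - 5s^2 - 2s + 24 = (s - 4)(s - 3)(s + 2).
Roots (with multiplicity): -2, 3, 4.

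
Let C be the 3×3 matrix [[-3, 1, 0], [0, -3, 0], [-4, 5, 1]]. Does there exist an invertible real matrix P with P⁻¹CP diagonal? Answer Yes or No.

Characteristic polynomial: p(λ) = λ^3 + 5λ^2 + 3λ - 9 = (λ - 1)(λ + 3)^2.
λ = -3 has algebraic multiplicity 2; rank(C + 3I) = 2, so geometric multiplicity = 1.
Geometric multiplicity < algebraic multiplicity, so C is not diagonalizable.

No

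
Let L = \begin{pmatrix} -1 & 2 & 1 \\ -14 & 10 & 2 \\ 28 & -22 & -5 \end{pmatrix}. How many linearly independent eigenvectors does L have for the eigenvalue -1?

1

L + 1I = [[0, 2, 1], [-14, 11, 2], [28, -22, -4]].
This matrix has rank 2, so its null space has dimension 3 − 2 = 1.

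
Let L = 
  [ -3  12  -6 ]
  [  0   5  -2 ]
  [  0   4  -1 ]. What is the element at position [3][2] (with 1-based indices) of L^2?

Characteristic polynomial: s^3 - s^2 - 9s + 9 = (s - 3)(s - 1)(s + 3), so the eigenvalues are -3, 1, 3.
s=-3: eigenvector (1, 0, 0).
s=3: eigenvector (1, 1, 1).
s=1: eigenvector (0, -1, -2).
P = [[1, 1, 0], [0, 1, -1], [0, 1, -2]], D = diag(-3, 3, 1), P⁻¹ = [[1, -2, 1], [0, 2, -1], [0, 1, -1]].
L² = P·diag(9, 9, 1)·P⁻¹ = [[9, 0, 0], [0, 17, -8], [0, 16, -7]].
The requested entry is 16.

16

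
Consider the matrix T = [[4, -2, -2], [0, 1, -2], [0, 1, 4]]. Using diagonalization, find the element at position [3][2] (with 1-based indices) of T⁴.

Characteristic polynomial: μ^3 - 9μ^2 + 26μ - 24 = (μ - 4)(μ - 3)(μ - 2), so the eigenvalues are 2, 3, 4.
μ=4: eigenvector (1, 0, 0).
μ=2: eigenvector (1, 2, -1).
μ=3: eigenvector (0, -1, 1).
P = [[1, 1, 0], [0, 2, -1], [0, -1, 1]], D = diag(4, 2, 3), P⁻¹ = [[1, -1, -1], [0, 1, 1], [0, 1, 2]].
T⁴ = P·diag(256, 16, 81)·P⁻¹ = [[256, -240, -240], [0, -49, -130], [0, 65, 146]].
The requested entry is 65.

65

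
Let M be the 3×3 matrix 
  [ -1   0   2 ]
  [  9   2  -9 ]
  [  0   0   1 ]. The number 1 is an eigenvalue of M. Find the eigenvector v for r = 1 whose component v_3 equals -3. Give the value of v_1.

M − 1I = [[-2, 0, 2], [9, 1, -9], [0, 0, 0]].
Solving (M − 1I)v = 0 gives the eigenspace spanned by (-3, 0, -3).
With v_3 = -3, v = (-3, 0, -3), so v_1 = -3.

-3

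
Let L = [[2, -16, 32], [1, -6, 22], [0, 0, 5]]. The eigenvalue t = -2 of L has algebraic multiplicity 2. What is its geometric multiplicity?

1

L + 2I = [[4, -16, 32], [1, -4, 22], [0, 0, 7]].
This matrix has rank 2, so its null space has dimension 3 − 2 = 1.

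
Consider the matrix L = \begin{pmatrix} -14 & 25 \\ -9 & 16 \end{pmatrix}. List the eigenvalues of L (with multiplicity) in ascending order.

Characteristic polynomial: p(t) = t^2 - 2t + 1 = (t - 1)^2.
Roots (with multiplicity): 1, 1.

1, 1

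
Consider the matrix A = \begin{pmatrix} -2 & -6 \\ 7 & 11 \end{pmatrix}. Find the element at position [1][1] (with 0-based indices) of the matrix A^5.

15731

Characteristic polynomial: μ^2 - 9μ + 20 = (μ - 5)(μ - 4), so the eigenvalues are 4, 5.
μ=4: eigenvector (1, -1).
μ=5: eigenvector (-6, 7).
P = [[1, -6], [-1, 7]], D = diag(4, 5), P⁻¹ = [[7, 6], [1, 1]].
A⁵ = P·diag(1024, 3125)·P⁻¹ = [[-11582, -12606], [14707, 15731]].
The requested entry is 15731.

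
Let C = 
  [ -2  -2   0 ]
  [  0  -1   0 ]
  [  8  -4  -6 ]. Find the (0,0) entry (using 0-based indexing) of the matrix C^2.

4

Characteristic polynomial: λ^3 + 9λ^2 + 20λ + 12 = (λ + 1)(λ + 2)(λ + 6), so the eigenvalues are -6, -2, -1.
λ=-2: eigenvector (1, 0, 2).
λ=-1: eigenvector (-2, 1, -4).
λ=-6: eigenvector (0, 0, 1).
P = [[1, -2, 0], [0, 1, 0], [2, -4, 1]], D = diag(-2, -1, -6), P⁻¹ = [[1, 2, 0], [0, 1, 0], [-2, 0, 1]].
C² = P·diag(4, 1, 36)·P⁻¹ = [[4, 6, 0], [0, 1, 0], [-64, 12, 36]].
The requested entry is 4.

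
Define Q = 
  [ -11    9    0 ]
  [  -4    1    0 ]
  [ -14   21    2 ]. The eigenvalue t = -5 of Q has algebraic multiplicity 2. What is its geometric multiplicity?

1

Q + 5I = [[-6, 9, 0], [-4, 6, 0], [-14, 21, 7]].
This matrix has rank 2, so its null space has dimension 3 − 2 = 1.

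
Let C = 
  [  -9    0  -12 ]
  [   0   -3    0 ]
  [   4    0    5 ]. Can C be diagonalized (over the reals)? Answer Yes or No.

Characteristic polynomial: p(λ) = λ^3 + 7λ^2 + 15λ + 9 = (λ + 1)(λ + 3)^2.
λ = -3 has algebraic multiplicity 2; rank(C + 3I) = 1, so geometric multiplicity = 2.
Every eigenvalue has geometric = algebraic multiplicity, so C is diagonalizable.

Yes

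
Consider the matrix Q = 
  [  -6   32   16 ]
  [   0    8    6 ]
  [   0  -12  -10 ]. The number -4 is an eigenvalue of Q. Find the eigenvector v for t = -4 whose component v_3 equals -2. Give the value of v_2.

Q + 4I = [[-2, 32, 16], [0, 12, 6], [0, -12, -6]].
Solving (Q + 4I)v = 0 gives the eigenspace spanned by (0, 1, -2).
With v_3 = -2, v = (0, 1, -2), so v_2 = 1.

1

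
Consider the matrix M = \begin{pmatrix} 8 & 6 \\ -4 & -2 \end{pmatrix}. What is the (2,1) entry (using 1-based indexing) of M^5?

Characteristic polynomial: μ^2 - 6μ + 8 = (μ - 4)(μ - 2), so the eigenvalues are 2, 4.
μ=4: eigenvector (3, -2).
μ=2: eigenvector (1, -1).
P = [[3, 1], [-2, -1]], D = diag(4, 2), P⁻¹ = [[1, 1], [-2, -3]].
M⁵ = P·diag(1024, 32)·P⁻¹ = [[3008, 2976], [-1984, -1952]].
The requested entry is -1984.

-1984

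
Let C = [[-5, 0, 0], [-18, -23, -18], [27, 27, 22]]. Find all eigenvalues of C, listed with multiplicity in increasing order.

Characteristic polynomial: p(μ) = μ^3 + 6μ^2 - 15μ - 100 = (μ - 4)(μ + 5)^2.
Roots (with multiplicity): -5, -5, 4.

-5, -5, 4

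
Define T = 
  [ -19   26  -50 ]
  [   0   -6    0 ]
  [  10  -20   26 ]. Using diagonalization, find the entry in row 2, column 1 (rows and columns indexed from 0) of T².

-140

Characteristic polynomial: s^3 - s^2 - 36s + 36 = (s - 6)(s - 1)(s + 6), so the eigenvalues are -6, 1, 6.
s=1: eigenvector (5, 0, -2).
s=-6: eigenvector (2, 1, 0).
s=6: eigenvector (-2, 0, 1).
P = [[5, 2, -2], [0, 1, 0], [-2, 0, 1]], D = diag(1, -6, 6), P⁻¹ = [[1, -2, 2], [0, 1, 0], [2, -4, 5]].
T² = P·diag(1, 36, 36)·P⁻¹ = [[-139, 350, -350], [0, 36, 0], [70, -140, 176]].
The requested entry is -140.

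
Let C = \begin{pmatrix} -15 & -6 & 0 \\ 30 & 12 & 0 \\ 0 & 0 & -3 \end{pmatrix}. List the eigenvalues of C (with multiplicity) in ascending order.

Characteristic polynomial: p(t) = t^3 + 6t^2 + 9t = t(t + 3)^2.
Roots (with multiplicity): -3, -3, 0.

-3, -3, 0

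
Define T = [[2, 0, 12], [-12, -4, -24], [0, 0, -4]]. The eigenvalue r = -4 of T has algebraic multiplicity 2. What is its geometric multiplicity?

2

T + 4I = [[6, 0, 12], [-12, 0, -24], [0, 0, 0]].
This matrix has rank 1, so its null space has dimension 3 − 1 = 2.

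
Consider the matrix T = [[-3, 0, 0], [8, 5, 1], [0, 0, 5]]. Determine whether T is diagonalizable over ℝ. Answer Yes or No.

Characteristic polynomial: p(s) = s^3 - 7s^2 - 5s + 75 = (s - 5)^2(s + 3).
s = 5 has algebraic multiplicity 2; rank(T − 5I) = 2, so geometric multiplicity = 1.
Geometric multiplicity < algebraic multiplicity, so T is not diagonalizable.

No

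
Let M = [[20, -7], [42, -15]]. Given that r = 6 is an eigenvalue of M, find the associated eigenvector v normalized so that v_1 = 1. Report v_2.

M − 6I = [[14, -7], [42, -21]].
Solving (M − 6I)v = 0 gives the eigenspace spanned by (1, 2).
With v_1 = 1, v = (1, 2), so v_2 = 2.

2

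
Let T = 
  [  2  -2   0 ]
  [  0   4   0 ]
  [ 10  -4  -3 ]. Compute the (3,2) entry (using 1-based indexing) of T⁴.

-480

Characteristic polynomial: s^3 - 3s^2 - 10s + 24 = (s - 4)(s - 2)(s + 3), so the eigenvalues are -3, 2, 4.
s=2: eigenvector (1, 0, 2).
s=4: eigenvector (-1, 1, -2).
s=-3: eigenvector (0, 0, 1).
P = [[1, -1, 0], [0, 1, 0], [2, -2, 1]], D = diag(2, 4, -3), P⁻¹ = [[1, 1, 0], [0, 1, 0], [-2, 0, 1]].
T⁴ = P·diag(16, 256, 81)·P⁻¹ = [[16, -240, 0], [0, 256, 0], [-130, -480, 81]].
The requested entry is -480.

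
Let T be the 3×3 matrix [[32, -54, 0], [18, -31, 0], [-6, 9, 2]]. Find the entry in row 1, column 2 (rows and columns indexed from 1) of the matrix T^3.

Characteristic polynomial: λ^3 - 3λ^2 - 18λ + 40 = (λ - 5)(λ - 2)(λ + 4), so the eigenvalues are -4, 2, 5.
λ=-4: eigenvector (-3, -2, 0).
λ=5: eigenvector (2, 1, -1).
λ=2: eigenvector (0, 0, 1).
P = [[-3, 2, 0], [-2, 1, 0], [0, -1, 1]], D = diag(-4, 5, 2), P⁻¹ = [[1, -2, 0], [2, -3, 0], [2, -3, 1]].
T³ = P·diag(-64, 125, 8)·P⁻¹ = [[692, -1134, 0], [378, -631, 0], [-234, 351, 8]].
The requested entry is -1134.

-1134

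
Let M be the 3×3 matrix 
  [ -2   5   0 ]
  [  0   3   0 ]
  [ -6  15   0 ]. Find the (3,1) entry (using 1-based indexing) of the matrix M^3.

Characteristic polynomial: μ^3 - μ^2 - 6μ = μ(μ - 3)(μ + 2), so the eigenvalues are -2, 0, 3.
μ=-2: eigenvector (1, 0, 3).
μ=3: eigenvector (1, 1, 3).
μ=0: eigenvector (0, 0, 1).
P = [[1, 1, 0], [0, 1, 0], [3, 3, 1]], D = diag(-2, 3, 0), P⁻¹ = [[1, -1, 0], [0, 1, 0], [-3, 0, 1]].
M³ = P·diag(-8, 27, 0)·P⁻¹ = [[-8, 35, 0], [0, 27, 0], [-24, 105, 0]].
The requested entry is -24.

-24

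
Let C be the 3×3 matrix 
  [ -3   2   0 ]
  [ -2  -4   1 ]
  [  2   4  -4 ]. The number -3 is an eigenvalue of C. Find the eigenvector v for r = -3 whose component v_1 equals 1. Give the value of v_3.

2

C + 3I = [[0, 2, 0], [-2, -1, 1], [2, 4, -1]].
Solving (C + 3I)v = 0 gives the eigenspace spanned by (1, 0, 2).
With v_1 = 1, v = (1, 0, 2), so v_3 = 2.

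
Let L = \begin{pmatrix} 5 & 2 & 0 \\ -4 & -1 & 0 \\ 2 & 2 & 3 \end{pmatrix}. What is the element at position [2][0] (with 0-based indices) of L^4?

Characteristic polynomial: μ^3 - 7μ^2 + 15μ - 9 = (μ - 3)^2(μ - 1), so the eigenvalues are 1, 3, 3.
μ=3: eigenvector (2, -2, 1).
μ=3: eigenvector (-1, 1, 0).
μ=1: eigenvector (1, -2, 1).
P = [[2, -1, 1], [-2, 1, -2], [1, 0, 1]], D = diag(3, 3, 1), P⁻¹ = [[1, 1, 1], [0, 1, 2], [-1, -1, 0]].
L⁴ = P·diag(81, 81, 1)·P⁻¹ = [[161, 80, 0], [-160, -79, 0], [80, 80, 81]].
The requested entry is 80.

80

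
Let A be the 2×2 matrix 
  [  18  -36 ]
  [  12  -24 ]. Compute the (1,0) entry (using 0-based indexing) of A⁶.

-93312

Characteristic polynomial: λ^2 + 6λ = λ(λ + 6), so the eigenvalues are -6, 0.
λ=-6: eigenvector (-3, -2).
λ=0: eigenvector (2, 1).
P = [[-3, 2], [-2, 1]], D = diag(-6, 0), P⁻¹ = [[1, -2], [2, -3]].
A⁶ = P·diag(46656, 0)·P⁻¹ = [[-139968, 279936], [-93312, 186624]].
The requested entry is -93312.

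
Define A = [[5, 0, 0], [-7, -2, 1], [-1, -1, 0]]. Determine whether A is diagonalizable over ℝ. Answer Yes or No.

No

Characteristic polynomial: p(r) = r^3 - 3r^2 - 9r - 5 = (r - 5)(r + 1)^2.
r = -1 has algebraic multiplicity 2; rank(A + 1I) = 2, so geometric multiplicity = 1.
Geometric multiplicity < algebraic multiplicity, so A is not diagonalizable.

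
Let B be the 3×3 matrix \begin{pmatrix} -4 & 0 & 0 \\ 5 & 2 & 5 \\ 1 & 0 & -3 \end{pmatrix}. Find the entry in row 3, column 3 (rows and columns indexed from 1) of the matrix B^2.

9

Characteristic polynomial: λ^3 + 5λ^2 - 2λ - 24 = (λ - 2)(λ + 3)(λ + 4), so the eigenvalues are -4, -3, 2.
λ=-3: eigenvector (0, -1, 1).
λ=-4: eigenvector (-1, 0, 1).
λ=2: eigenvector (0, 1, 0).
P = [[0, -1, 0], [-1, 0, 1], [1, 1, 0]], D = diag(-3, -4, 2), P⁻¹ = [[1, 0, 1], [-1, 0, 0], [1, 1, 1]].
B² = P·diag(9, 16, 4)·P⁻¹ = [[16, 0, 0], [-5, 4, -5], [-7, 0, 9]].
The requested entry is 9.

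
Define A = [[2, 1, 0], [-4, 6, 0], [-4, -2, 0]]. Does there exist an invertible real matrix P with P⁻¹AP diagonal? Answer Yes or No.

No

Characteristic polynomial: p(λ) = λ^3 - 8λ^2 + 16λ = λ(λ - 4)^2.
λ = 4 has algebraic multiplicity 2; rank(A − 4I) = 2, so geometric multiplicity = 1.
Geometric multiplicity < algebraic multiplicity, so A is not diagonalizable.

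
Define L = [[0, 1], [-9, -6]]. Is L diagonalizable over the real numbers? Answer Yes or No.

No

Characteristic polynomial: p(r) = r^2 + 6r + 9 = (r + 3)^2.
r = -3 has algebraic multiplicity 2; rank(L + 3I) = 1, so geometric multiplicity = 1.
Geometric multiplicity < algebraic multiplicity, so L is not diagonalizable.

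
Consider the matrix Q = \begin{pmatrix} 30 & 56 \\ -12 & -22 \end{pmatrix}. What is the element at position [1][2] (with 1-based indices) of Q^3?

Characteristic polynomial: s^2 - 8s + 12 = (s - 6)(s - 2), so the eigenvalues are 2, 6.
s=2: eigenvector (-2, 1).
s=6: eigenvector (7, -3).
P = [[-2, 7], [1, -3]], D = diag(2, 6), P⁻¹ = [[3, 7], [1, 2]].
Q³ = P·diag(8, 216)·P⁻¹ = [[1464, 2912], [-624, -1240]].
The requested entry is 2912.

2912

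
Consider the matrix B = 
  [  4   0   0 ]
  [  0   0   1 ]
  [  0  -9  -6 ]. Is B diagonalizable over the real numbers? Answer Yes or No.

No

Characteristic polynomial: p(λ) = λ^3 + 2λ^2 - 15λ - 36 = (λ - 4)(λ + 3)^2.
λ = -3 has algebraic multiplicity 2; rank(B + 3I) = 2, so geometric multiplicity = 1.
Geometric multiplicity < algebraic multiplicity, so B is not diagonalizable.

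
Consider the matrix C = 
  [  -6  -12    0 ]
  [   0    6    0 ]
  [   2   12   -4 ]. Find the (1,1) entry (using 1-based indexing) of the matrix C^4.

Characteristic polynomial: r^3 + 4r^2 - 36r - 144 = (r - 6)(r + 4)(r + 6), so the eigenvalues are -6, -4, 6.
r=-6: eigenvector (1, 0, -1).
r=6: eigenvector (-1, 1, 1).
r=-4: eigenvector (0, 0, 1).
P = [[1, -1, 0], [0, 1, 0], [-1, 1, 1]], D = diag(-6, 6, -4), P⁻¹ = [[1, 1, 0], [0, 1, 0], [1, 0, 1]].
C⁴ = P·diag(1296, 1296, 256)·P⁻¹ = [[1296, 0, 0], [0, 1296, 0], [-1040, 0, 256]].
The requested entry is 1296.

1296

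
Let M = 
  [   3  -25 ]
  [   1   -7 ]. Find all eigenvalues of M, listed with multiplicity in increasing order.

-2, -2

Characteristic polynomial: p(t) = t^2 + 4t + 4 = (t + 2)^2.
Roots (with multiplicity): -2, -2.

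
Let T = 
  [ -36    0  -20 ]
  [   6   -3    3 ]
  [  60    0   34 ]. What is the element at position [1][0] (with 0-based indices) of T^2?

-54

Characteristic polynomial: s^3 + 5s^2 - 18s - 72 = (s - 4)(s + 3)(s + 6), so the eigenvalues are -6, -3, 4.
s=4: eigenvector (1, 0, -2).
s=-3: eigenvector (0, 1, 0).
s=-6: eigenvector (2, -1, -3).
P = [[1, 0, 2], [0, 1, -1], [-2, 0, -3]], D = diag(4, -3, -6), P⁻¹ = [[-3, 0, -2], [2, 1, 1], [2, 0, 1]].
T² = P·diag(16, 9, 36)·P⁻¹ = [[96, 0, 40], [-54, 9, -27], [-120, 0, -44]].
The requested entry is -54.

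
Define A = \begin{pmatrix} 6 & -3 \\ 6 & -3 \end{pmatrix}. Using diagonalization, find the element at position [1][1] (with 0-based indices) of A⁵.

-243

Characteristic polynomial: t^2 - 3t = t(t - 3), so the eigenvalues are 0, 3.
t=0: eigenvector (1, 2).
t=3: eigenvector (1, 1).
P = [[1, 1], [2, 1]], D = diag(0, 3), P⁻¹ = [[-1, 1], [2, -1]].
A⁵ = P·diag(0, 243)·P⁻¹ = [[486, -243], [486, -243]].
The requested entry is -243.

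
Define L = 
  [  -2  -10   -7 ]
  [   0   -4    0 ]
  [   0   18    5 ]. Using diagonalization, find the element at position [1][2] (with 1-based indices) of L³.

Characteristic polynomial: λ^3 + λ^2 - 22λ - 40 = (λ - 5)(λ + 2)(λ + 4), so the eigenvalues are -4, -2, 5.
λ=-2: eigenvector (1, 0, 0).
λ=-4: eigenvector (-2, 1, -2).
λ=5: eigenvector (-1, 0, 1).
P = [[1, -2, -1], [0, 1, 0], [0, -2, 1]], D = diag(-2, -4, 5), P⁻¹ = [[1, 4, 1], [0, 1, 0], [0, 2, 1]].
L³ = P·diag(-8, -64, 125)·P⁻¹ = [[-8, -154, -133], [0, -64, 0], [0, 378, 125]].
The requested entry is -154.

-154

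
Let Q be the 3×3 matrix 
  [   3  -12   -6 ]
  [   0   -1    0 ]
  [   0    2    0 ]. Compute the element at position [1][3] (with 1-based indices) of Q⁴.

Characteristic polynomial: λ^3 - 2λ^2 - 3λ = λ(λ - 3)(λ + 1), so the eigenvalues are -1, 0, 3.
λ=3: eigenvector (1, 0, 0).
λ=-1: eigenvector (0, 1, -2).
λ=0: eigenvector (2, 0, 1).
P = [[1, 0, 2], [0, 1, 0], [0, -2, 1]], D = diag(3, -1, 0), P⁻¹ = [[1, -4, -2], [0, 1, 0], [0, 2, 1]].
Q⁴ = P·diag(81, 1, 0)·P⁻¹ = [[81, -324, -162], [0, 1, 0], [0, -2, 0]].
The requested entry is -162.

-162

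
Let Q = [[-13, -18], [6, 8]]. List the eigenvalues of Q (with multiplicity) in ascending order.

Characteristic polynomial: p(r) = r^2 + 5r + 4 = (r + 1)(r + 4).
Roots (with multiplicity): -4, -1.

-4, -1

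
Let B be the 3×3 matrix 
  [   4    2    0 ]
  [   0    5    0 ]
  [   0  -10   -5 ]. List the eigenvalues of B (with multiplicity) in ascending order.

Characteristic polynomial: p(r) = r^3 - 4r^2 - 25r + 100 = (r - 5)(r - 4)(r + 5).
Roots (with multiplicity): -5, 4, 5.

-5, 4, 5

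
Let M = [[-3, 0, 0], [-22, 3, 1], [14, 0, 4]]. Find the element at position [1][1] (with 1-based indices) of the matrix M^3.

-27

Characteristic polynomial: r^3 - 4r^2 - 9r + 36 = (r - 4)(r - 3)(r + 3), so the eigenvalues are -3, 3, 4.
r=-3: eigenvector (1, 4, -2).
r=4: eigenvector (0, 1, 1).
r=3: eigenvector (0, 1, 0).
P = [[1, 0, 0], [4, 1, 1], [-2, 1, 0]], D = diag(-3, 4, 3), P⁻¹ = [[1, 0, 0], [2, 0, 1], [-6, 1, -1]].
M³ = P·diag(-27, 64, 27)·P⁻¹ = [[-27, 0, 0], [-142, 27, 37], [182, 0, 64]].
The requested entry is -27.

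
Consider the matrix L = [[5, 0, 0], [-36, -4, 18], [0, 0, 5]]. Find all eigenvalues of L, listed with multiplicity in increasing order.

Characteristic polynomial: p(s) = s^3 - 6s^2 - 15s + 100 = (s - 5)^2(s + 4).
Roots (with multiplicity): -4, 5, 5.

-4, 5, 5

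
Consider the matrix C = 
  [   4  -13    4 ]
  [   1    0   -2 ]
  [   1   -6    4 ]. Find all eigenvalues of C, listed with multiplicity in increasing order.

Characteristic polynomial: p(s) = s^3 - 8s^2 + 13s - 6 = (s - 6)(s - 1)^2.
Roots (with multiplicity): 1, 1, 6.

1, 1, 6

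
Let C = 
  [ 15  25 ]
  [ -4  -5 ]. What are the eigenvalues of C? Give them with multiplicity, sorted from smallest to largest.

Characteristic polynomial: p(r) = r^2 - 10r + 25 = (r - 5)^2.
Roots (with multiplicity): 5, 5.

5, 5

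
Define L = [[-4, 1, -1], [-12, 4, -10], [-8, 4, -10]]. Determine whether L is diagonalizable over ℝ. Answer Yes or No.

Characteristic polynomial: p(μ) = μ^3 + 10μ^2 + 28μ + 24 = (μ + 2)^2(μ + 6).
μ = -2 has algebraic multiplicity 2; rank(L + 2I) = 2, so geometric multiplicity = 1.
Geometric multiplicity < algebraic multiplicity, so L is not diagonalizable.

No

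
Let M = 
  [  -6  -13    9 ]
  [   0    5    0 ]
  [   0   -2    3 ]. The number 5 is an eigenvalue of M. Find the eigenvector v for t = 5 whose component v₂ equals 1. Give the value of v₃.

M − 5I = [[-11, -13, 9], [0, 0, 0], [0, -2, -2]].
Solving (M − 5I)v = 0 gives the eigenspace spanned by (-2, 1, -1).
With v₂ = 1, v = (-2, 1, -1), so v₃ = -1.

-1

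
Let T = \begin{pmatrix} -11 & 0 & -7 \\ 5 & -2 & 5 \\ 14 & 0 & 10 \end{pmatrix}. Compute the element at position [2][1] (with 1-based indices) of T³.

35

Characteristic polynomial: r^3 + 3r^2 - 10r - 24 = (r - 3)(r + 2)(r + 4), so the eigenvalues are -4, -2, 3.
r=3: eigenvector (1, -1, -2).
r=-2: eigenvector (0, 1, 0).
r=-4: eigenvector (1, 0, -1).
P = [[1, 0, 1], [-1, 1, 0], [-2, 0, -1]], D = diag(3, -2, -4), P⁻¹ = [[-1, 0, -1], [-1, 1, -1], [2, 0, 1]].
T³ = P·diag(27, -8, -64)·P⁻¹ = [[-155, 0, -91], [35, -8, 35], [182, 0, 118]].
The requested entry is 35.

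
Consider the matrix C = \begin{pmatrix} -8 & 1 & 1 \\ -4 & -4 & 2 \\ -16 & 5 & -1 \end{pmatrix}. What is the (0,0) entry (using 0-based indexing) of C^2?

Characteristic polynomial: r^3 + 13r^2 + 54r + 72 = (r + 3)(r + 4)(r + 6), so the eigenvalues are -6, -4, -3.
r=-6: eigenvector (0, 1, -1).
r=-4: eigenvector (1, 2, 2).
r=-3: eigenvector (1, 2, 3).
P = [[0, 1, 1], [1, 2, 2], [-1, 2, 3]], D = diag(-6, -4, -3), P⁻¹ = [[-2, 1, 0], [5, -1, -1], [-4, 1, 1]].
C² = P·diag(36, 16, 9)·P⁻¹ = [[44, -7, -7], [16, 22, -14], [124, -41, -5]].
The requested entry is 44.

44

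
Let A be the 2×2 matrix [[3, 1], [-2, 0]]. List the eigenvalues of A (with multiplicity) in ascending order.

1, 2

Characteristic polynomial: p(λ) = λ^2 - 3λ + 2 = (λ - 2)(λ - 1).
Roots (with multiplicity): 1, 2.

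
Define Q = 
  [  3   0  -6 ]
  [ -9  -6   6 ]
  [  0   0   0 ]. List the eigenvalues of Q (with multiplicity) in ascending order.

-6, 0, 3

Characteristic polynomial: p(t) = t^3 + 3t^2 - 18t = t(t - 3)(t + 6).
Roots (with multiplicity): -6, 0, 3.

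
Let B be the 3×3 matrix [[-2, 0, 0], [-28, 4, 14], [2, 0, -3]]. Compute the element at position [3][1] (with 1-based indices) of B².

Characteristic polynomial: t^3 + t^2 - 14t - 24 = (t - 4)(t + 2)(t + 3), so the eigenvalues are -3, -2, 4.
t=-2: eigenvector (1, 0, 2).
t=4: eigenvector (0, 1, 0).
t=-3: eigenvector (0, -2, 1).
P = [[1, 0, 0], [0, 1, -2], [2, 0, 1]], D = diag(-2, 4, -3), P⁻¹ = [[1, 0, 0], [-4, 1, 2], [-2, 0, 1]].
B² = P·diag(4, 16, 9)·P⁻¹ = [[4, 0, 0], [-28, 16, 14], [-10, 0, 9]].
The requested entry is -10.

-10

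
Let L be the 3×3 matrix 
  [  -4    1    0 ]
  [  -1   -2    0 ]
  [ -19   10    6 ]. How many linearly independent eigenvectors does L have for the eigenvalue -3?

L + 3I = [[-1, 1, 0], [-1, 1, 0], [-19, 10, 9]].
This matrix has rank 2, so its null space has dimension 3 − 2 = 1.

1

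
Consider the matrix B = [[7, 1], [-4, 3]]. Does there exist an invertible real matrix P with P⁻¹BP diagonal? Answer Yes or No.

Characteristic polynomial: p(λ) = λ^2 - 10λ + 25 = (λ - 5)^2.
λ = 5 has algebraic multiplicity 2; rank(B − 5I) = 1, so geometric multiplicity = 1.
Geometric multiplicity < algebraic multiplicity, so B is not diagonalizable.

No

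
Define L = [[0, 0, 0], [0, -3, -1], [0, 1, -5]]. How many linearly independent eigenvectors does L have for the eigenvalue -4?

L + 4I = [[4, 0, 0], [0, 1, -1], [0, 1, -1]].
This matrix has rank 2, so its null space has dimension 3 − 2 = 1.

1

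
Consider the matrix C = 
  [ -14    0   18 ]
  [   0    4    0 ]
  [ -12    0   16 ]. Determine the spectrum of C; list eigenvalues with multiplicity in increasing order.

-2, 4, 4

Characteristic polynomial: p(μ) = μ^3 - 6μ^2 + 32 = (μ - 4)^2(μ + 2).
Roots (with multiplicity): -2, 4, 4.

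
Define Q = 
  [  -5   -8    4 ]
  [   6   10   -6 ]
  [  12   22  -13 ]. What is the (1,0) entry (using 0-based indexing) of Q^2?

-42

Characteristic polynomial: μ^3 + 8μ^2 + 17μ + 10 = (μ + 1)(μ + 2)(μ + 5), so the eigenvalues are -5, -2, -1.
μ=-5: eigenvector (1, -2, -4).
μ=-2: eigenvector (0, 1, 2).
μ=-1: eigenvector (1, 0, 1).
P = [[1, 0, 1], [-2, 1, 0], [-4, 2, 1]], D = diag(-5, -2, -1), P⁻¹ = [[1, 2, -1], [2, 5, -2], [0, -2, 1]].
Q² = P·diag(25, 4, 1)·P⁻¹ = [[25, 48, -24], [-42, -80, 42], [-84, -162, 85]].
The requested entry is -42.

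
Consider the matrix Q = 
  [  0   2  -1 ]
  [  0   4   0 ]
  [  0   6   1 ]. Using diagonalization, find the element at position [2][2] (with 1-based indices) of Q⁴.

Characteristic polynomial: λ^3 - 5λ^2 + 4λ = λ(λ - 4)(λ - 1), so the eigenvalues are 0, 1, 4.
λ=0: eigenvector (1, 0, 0).
λ=4: eigenvector (0, 1, 2).
λ=1: eigenvector (-1, 0, 1).
P = [[1, 0, -1], [0, 1, 0], [0, 2, 1]], D = diag(0, 4, 1), P⁻¹ = [[1, -2, 1], [0, 1, 0], [0, -2, 1]].
Q⁴ = P·diag(0, 256, 1)·P⁻¹ = [[0, 2, -1], [0, 256, 0], [0, 510, 1]].
The requested entry is 256.

256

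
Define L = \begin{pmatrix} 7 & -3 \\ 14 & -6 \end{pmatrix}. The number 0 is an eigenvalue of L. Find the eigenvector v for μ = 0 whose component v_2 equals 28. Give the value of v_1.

12

L = [[7, -3], [14, -6]].
Solving (L)v = 0 gives the eigenspace spanned by (12, 28).
With v_2 = 28, v = (12, 28), so v_1 = 12.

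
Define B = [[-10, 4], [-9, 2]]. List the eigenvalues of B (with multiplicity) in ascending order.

-4, -4

Characteristic polynomial: p(s) = s^2 + 8s + 16 = (s + 4)^2.
Roots (with multiplicity): -4, -4.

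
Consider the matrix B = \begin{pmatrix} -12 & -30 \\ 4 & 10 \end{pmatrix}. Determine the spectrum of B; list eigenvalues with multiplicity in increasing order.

Characteristic polynomial: p(μ) = μ^2 + 2μ = μ(μ + 2).
Roots (with multiplicity): -2, 0.

-2, 0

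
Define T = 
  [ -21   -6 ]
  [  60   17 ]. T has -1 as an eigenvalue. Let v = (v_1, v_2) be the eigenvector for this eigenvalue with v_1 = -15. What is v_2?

T + 1I = [[-20, -6], [60, 18]].
Solving (T + 1I)v = 0 gives the eigenspace spanned by (-15, 50).
With v_1 = -15, v = (-15, 50), so v_2 = 50.

50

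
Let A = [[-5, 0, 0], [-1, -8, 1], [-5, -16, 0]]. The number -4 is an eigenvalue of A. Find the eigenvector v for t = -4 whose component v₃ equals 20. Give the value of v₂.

5

A + 4I = [[-1, 0, 0], [-1, -4, 1], [-5, -16, 4]].
Solving (A + 4I)v = 0 gives the eigenspace spanned by (0, 5, 20).
With v₃ = 20, v = (0, 5, 20), so v₂ = 5.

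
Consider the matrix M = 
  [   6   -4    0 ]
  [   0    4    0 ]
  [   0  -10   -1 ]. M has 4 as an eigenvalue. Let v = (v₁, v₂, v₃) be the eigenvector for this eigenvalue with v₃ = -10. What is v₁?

10

M − 4I = [[2, -4, 0], [0, 0, 0], [0, -10, -5]].
Solving (M − 4I)v = 0 gives the eigenspace spanned by (10, 5, -10).
With v₃ = -10, v = (10, 5, -10), so v₁ = 10.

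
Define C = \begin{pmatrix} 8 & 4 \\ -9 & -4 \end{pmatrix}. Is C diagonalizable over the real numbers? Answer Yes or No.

Characteristic polynomial: p(t) = t^2 - 4t + 4 = (t - 2)^2.
t = 2 has algebraic multiplicity 2; rank(C − 2I) = 1, so geometric multiplicity = 1.
Geometric multiplicity < algebraic multiplicity, so C is not diagonalizable.

No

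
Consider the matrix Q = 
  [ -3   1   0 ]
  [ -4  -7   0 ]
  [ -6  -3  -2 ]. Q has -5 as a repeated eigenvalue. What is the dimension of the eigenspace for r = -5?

1

Q + 5I = [[2, 1, 0], [-4, -2, 0], [-6, -3, 3]].
This matrix has rank 2, so its null space has dimension 3 − 2 = 1.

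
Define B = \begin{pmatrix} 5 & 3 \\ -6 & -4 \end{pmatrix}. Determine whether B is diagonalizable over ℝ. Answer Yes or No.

Yes

Characteristic polynomial: p(t) = t^2 - t - 2 = (t - 2)(t + 1).
All 2 eigenvalues are distinct, so B is diagonalizable.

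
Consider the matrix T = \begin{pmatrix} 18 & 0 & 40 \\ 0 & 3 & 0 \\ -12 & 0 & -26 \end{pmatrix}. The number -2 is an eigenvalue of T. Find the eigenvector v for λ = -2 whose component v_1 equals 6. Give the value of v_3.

-3

T + 2I = [[20, 0, 40], [0, 5, 0], [-12, 0, -24]].
Solving (T + 2I)v = 0 gives the eigenspace spanned by (6, 0, -3).
With v_1 = 6, v = (6, 0, -3), so v_3 = -3.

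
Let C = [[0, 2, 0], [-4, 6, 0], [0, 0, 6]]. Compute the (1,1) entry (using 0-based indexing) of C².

28

Characteristic polynomial: t^3 - 12t^2 + 44t - 48 = (t - 6)(t - 4)(t - 2), so the eigenvalues are 2, 4, 6.
t=4: eigenvector (1, 2, 0).
t=2: eigenvector (-1, -1, 0).
t=6: eigenvector (0, 0, 1).
P = [[1, -1, 0], [2, -1, 0], [0, 0, 1]], D = diag(4, 2, 6), P⁻¹ = [[-1, 1, 0], [-2, 1, 0], [0, 0, 1]].
C² = P·diag(16, 4, 36)·P⁻¹ = [[-8, 12, 0], [-24, 28, 0], [0, 0, 36]].
The requested entry is 28.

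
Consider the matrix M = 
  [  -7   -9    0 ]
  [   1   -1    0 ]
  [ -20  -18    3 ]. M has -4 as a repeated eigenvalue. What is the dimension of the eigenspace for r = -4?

M + 4I = [[-3, -9, 0], [1, 3, 0], [-20, -18, 7]].
This matrix has rank 2, so its null space has dimension 3 − 2 = 1.

1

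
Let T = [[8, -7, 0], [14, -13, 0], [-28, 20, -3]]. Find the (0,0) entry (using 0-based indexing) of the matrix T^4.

Characteristic polynomial: s^3 + 8s^2 + 9s - 18 = (s - 1)(s + 3)(s + 6), so the eigenvalues are -6, -3, 1.
s=1: eigenvector (1, 1, -2).
s=-6: eigenvector (1, 2, -4).
s=-3: eigenvector (0, 0, 1).
P = [[1, 1, 0], [1, 2, 0], [-2, -4, 1]], D = diag(1, -6, -3), P⁻¹ = [[2, -1, 0], [-1, 1, 0], [0, 2, 1]].
T⁴ = P·diag(1, 1296, 81)·P⁻¹ = [[-1294, 1295, 0], [-2590, 2591, 0], [5180, -5020, 81]].
The requested entry is -1294.

-1294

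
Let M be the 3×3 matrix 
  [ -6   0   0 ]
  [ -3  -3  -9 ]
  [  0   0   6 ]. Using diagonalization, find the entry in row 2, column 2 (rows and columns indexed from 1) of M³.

-27

Characteristic polynomial: s^3 + 3s^2 - 36s - 108 = (s - 6)(s + 3)(s + 6), so the eigenvalues are -6, -3, 6.
s=-3: eigenvector (0, 1, 0).
s=-6: eigenvector (1, 1, 0).
s=6: eigenvector (0, -1, 1).
P = [[0, 1, 0], [1, 1, -1], [0, 0, 1]], D = diag(-3, -6, 6), P⁻¹ = [[-1, 1, 1], [1, 0, 0], [0, 0, 1]].
M³ = P·diag(-27, -216, 216)·P⁻¹ = [[-216, 0, 0], [-189, -27, -243], [0, 0, 216]].
The requested entry is -27.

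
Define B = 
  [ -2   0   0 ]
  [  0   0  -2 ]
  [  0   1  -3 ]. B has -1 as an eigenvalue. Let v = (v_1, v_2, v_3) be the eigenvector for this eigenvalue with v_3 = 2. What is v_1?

B + 1I = [[-1, 0, 0], [0, 1, -2], [0, 1, -2]].
Solving (B + 1I)v = 0 gives the eigenspace spanned by (0, 4, 2).
With v_3 = 2, v = (0, 4, 2), so v_1 = 0.

0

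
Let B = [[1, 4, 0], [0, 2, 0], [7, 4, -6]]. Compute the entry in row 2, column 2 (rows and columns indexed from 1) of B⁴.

Characteristic polynomial: μ^3 + 3μ^2 - 16μ + 12 = (μ - 2)(μ - 1)(μ + 6), so the eigenvalues are -6, 1, 2.
μ=1: eigenvector (1, 0, 1).
μ=-6: eigenvector (0, 0, 1).
μ=2: eigenvector (4, 1, 4).
P = [[1, 0, 4], [0, 0, 1], [1, 1, 4]], D = diag(1, -6, 2), P⁻¹ = [[1, -4, 0], [-1, 0, 1], [0, 1, 0]].
B⁴ = P·diag(1, 1296, 16)·P⁻¹ = [[1, 60, 0], [0, 16, 0], [-1295, 60, 1296]].
The requested entry is 16.

16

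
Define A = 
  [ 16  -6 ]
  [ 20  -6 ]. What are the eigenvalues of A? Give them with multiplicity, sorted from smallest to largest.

Characteristic polynomial: p(t) = t^2 - 10t + 24 = (t - 6)(t - 4).
Roots (with multiplicity): 4, 6.

4, 6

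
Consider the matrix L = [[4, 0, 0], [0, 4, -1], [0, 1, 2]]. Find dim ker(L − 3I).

L − 3I = [[1, 0, 0], [0, 1, -1], [0, 1, -1]].
This matrix has rank 2, so its null space has dimension 3 − 2 = 1.

1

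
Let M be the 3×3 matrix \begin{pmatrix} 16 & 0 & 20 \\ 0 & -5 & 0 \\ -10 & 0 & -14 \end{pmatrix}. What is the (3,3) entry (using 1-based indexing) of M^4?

-784

Characteristic polynomial: t^3 + 3t^2 - 34t - 120 = (t - 6)(t + 4)(t + 5), so the eigenvalues are -5, -4, 6.
t=-4: eigenvector (-1, 0, 1).
t=-5: eigenvector (0, 1, 0).
t=6: eigenvector (-2, 0, 1).
P = [[-1, 0, -2], [0, 1, 0], [1, 0, 1]], D = diag(-4, -5, 6), P⁻¹ = [[1, 0, 2], [0, 1, 0], [-1, 0, -1]].
M⁴ = P·diag(256, 625, 1296)·P⁻¹ = [[2336, 0, 2080], [0, 625, 0], [-1040, 0, -784]].
The requested entry is -784.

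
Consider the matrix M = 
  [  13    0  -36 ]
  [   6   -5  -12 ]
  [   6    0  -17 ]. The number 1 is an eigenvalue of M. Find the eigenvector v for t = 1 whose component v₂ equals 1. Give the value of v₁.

3

M − 1I = [[12, 0, -36], [6, -6, -12], [6, 0, -18]].
Solving (M − 1I)v = 0 gives the eigenspace spanned by (3, 1, 1).
With v₂ = 1, v = (3, 1, 1), so v₁ = 3.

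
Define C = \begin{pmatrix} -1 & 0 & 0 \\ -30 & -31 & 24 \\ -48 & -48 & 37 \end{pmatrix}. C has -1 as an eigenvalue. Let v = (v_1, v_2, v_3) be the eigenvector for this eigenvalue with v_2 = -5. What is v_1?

5

C + 1I = [[0, 0, 0], [-30, -30, 24], [-48, -48, 38]].
Solving (C + 1I)v = 0 gives the eigenspace spanned by (5, -5, 0).
With v_2 = -5, v = (5, -5, 0), so v_1 = 5.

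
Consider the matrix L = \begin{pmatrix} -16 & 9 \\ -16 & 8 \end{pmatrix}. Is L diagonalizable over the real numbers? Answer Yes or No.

Characteristic polynomial: p(t) = t^2 + 8t + 16 = (t + 4)^2.
t = -4 has algebraic multiplicity 2; rank(L + 4I) = 1, so geometric multiplicity = 1.
Geometric multiplicity < algebraic multiplicity, so L is not diagonalizable.

No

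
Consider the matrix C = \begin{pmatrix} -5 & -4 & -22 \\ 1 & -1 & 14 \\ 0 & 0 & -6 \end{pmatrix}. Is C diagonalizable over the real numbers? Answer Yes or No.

No

Characteristic polynomial: p(s) = s^3 + 12s^2 + 45s + 54 = (s + 3)^2(s + 6).
s = -3 has algebraic multiplicity 2; rank(C + 3I) = 2, so geometric multiplicity = 1.
Geometric multiplicity < algebraic multiplicity, so C is not diagonalizable.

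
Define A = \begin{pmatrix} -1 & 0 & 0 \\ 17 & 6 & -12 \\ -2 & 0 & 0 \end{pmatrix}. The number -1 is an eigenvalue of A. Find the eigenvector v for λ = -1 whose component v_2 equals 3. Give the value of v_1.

A + 1I = [[0, 0, 0], [17, 7, -12], [-2, 0, 1]].
Solving (A + 1I)v = 0 gives the eigenspace spanned by (3, 3, 6).
With v_2 = 3, v = (3, 3, 6), so v_1 = 3.

3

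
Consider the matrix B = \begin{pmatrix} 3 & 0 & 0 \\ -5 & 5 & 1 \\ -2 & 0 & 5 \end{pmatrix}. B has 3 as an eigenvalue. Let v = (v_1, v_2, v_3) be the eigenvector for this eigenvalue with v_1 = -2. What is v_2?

-4

B − 3I = [[0, 0, 0], [-5, 2, 1], [-2, 0, 2]].
Solving (B − 3I)v = 0 gives the eigenspace spanned by (-2, -4, -2).
With v_1 = -2, v = (-2, -4, -2), so v_2 = -4.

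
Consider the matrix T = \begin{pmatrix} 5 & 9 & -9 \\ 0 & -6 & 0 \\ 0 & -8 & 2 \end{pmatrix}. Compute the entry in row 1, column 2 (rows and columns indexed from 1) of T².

63

Characteristic polynomial: μ^3 - μ^2 - 32μ + 60 = (μ - 5)(μ - 2)(μ + 6), so the eigenvalues are -6, 2, 5.
μ=5: eigenvector (1, 0, 0).
μ=-6: eigenvector (0, 1, 1).
μ=2: eigenvector (3, 0, 1).
P = [[1, 0, 3], [0, 1, 0], [0, 1, 1]], D = diag(5, -6, 2), P⁻¹ = [[1, 3, -3], [0, 1, 0], [0, -1, 1]].
T² = P·diag(25, 36, 4)·P⁻¹ = [[25, 63, -63], [0, 36, 0], [0, 32, 4]].
The requested entry is 63.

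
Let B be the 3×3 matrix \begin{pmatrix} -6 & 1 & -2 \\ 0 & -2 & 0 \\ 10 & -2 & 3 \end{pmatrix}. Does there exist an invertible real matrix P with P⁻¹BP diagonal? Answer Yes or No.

Characteristic polynomial: p(r) = r^3 + 5r^2 + 8r + 4 = (r + 1)(r + 2)^2.
r = -2 has algebraic multiplicity 2; rank(B + 2I) = 2, so geometric multiplicity = 1.
Geometric multiplicity < algebraic multiplicity, so B is not diagonalizable.

No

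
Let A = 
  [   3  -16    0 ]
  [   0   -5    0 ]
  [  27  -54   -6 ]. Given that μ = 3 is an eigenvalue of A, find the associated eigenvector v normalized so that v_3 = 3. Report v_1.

1

A − 3I = [[0, -16, 0], [0, -8, 0], [27, -54, -9]].
Solving (A − 3I)v = 0 gives the eigenspace spanned by (1, 0, 3).
With v_3 = 3, v = (1, 0, 3), so v_1 = 1.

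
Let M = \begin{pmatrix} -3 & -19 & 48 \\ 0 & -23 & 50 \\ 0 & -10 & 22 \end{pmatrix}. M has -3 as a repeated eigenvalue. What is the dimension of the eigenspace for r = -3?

M + 3I = [[0, -19, 48], [0, -20, 50], [0, -10, 25]].
This matrix has rank 2, so its null space has dimension 3 − 2 = 1.

1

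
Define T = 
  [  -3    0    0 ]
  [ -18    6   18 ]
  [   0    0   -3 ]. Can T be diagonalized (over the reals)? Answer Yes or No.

Characteristic polynomial: p(λ) = λ^3 - 27λ - 54 = (λ - 6)(λ + 3)^2.
λ = -3 has algebraic multiplicity 2; rank(T + 3I) = 1, so geometric multiplicity = 2.
Every eigenvalue has geometric = algebraic multiplicity, so T is diagonalizable.

Yes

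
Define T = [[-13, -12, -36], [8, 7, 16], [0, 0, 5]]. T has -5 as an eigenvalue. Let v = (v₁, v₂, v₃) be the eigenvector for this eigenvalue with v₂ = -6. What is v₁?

9

T + 5I = [[-8, -12, -36], [8, 12, 16], [0, 0, 10]].
Solving (T + 5I)v = 0 gives the eigenspace spanned by (9, -6, 0).
With v₂ = -6, v = (9, -6, 0), so v₁ = 9.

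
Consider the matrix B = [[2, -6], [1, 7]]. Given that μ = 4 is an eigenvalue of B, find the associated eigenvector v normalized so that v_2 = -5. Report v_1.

B − 4I = [[-2, -6], [1, 3]].
Solving (B − 4I)v = 0 gives the eigenspace spanned by (15, -5).
With v_2 = -5, v = (15, -5), so v_1 = 15.

15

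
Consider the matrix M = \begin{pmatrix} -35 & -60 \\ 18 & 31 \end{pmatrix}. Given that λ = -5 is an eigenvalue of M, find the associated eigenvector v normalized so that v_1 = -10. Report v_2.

M + 5I = [[-30, -60], [18, 36]].
Solving (M + 5I)v = 0 gives the eigenspace spanned by (-10, 5).
With v_1 = -10, v = (-10, 5), so v_2 = 5.

5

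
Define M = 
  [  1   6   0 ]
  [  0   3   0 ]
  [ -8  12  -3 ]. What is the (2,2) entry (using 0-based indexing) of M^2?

Characteristic polynomial: t^3 - t^2 - 9t + 9 = (t - 3)(t - 1)(t + 3), so the eigenvalues are -3, 1, 3.
t=3: eigenvector (3, 1, -2).
t=1: eigenvector (1, 0, -2).
t=-3: eigenvector (0, 0, 1).
P = [[3, 1, 0], [1, 0, 0], [-2, -2, 1]], D = diag(3, 1, -3), P⁻¹ = [[0, 1, 0], [1, -3, 0], [2, -4, 1]].
M² = P·diag(9, 1, 9)·P⁻¹ = [[1, 24, 0], [0, 9, 0], [16, -48, 9]].
The requested entry is 9.

9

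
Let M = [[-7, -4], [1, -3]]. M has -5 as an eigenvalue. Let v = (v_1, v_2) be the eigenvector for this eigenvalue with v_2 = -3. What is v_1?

M + 5I = [[-2, -4], [1, 2]].
Solving (M + 5I)v = 0 gives the eigenspace spanned by (6, -3).
With v_2 = -3, v = (6, -3), so v_1 = 6.

6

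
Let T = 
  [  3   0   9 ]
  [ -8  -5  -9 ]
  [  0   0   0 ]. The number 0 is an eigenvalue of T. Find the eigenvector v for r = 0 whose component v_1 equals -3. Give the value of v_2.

3

T = [[3, 0, 9], [-8, -5, -9], [0, 0, 0]].
Solving (T)v = 0 gives the eigenspace spanned by (-3, 3, 1).
With v_1 = -3, v = (-3, 3, 1), so v_2 = 3.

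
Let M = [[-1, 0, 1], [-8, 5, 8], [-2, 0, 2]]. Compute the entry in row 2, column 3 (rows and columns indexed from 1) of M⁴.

Characteristic polynomial: t^3 - 6t^2 + 5t = t(t - 5)(t - 1), so the eigenvalues are 0, 1, 5.
t=0: eigenvector (1, 0, 1).
t=5: eigenvector (0, 1, 0).
t=1: eigenvector (1, -2, 2).
P = [[1, 0, 1], [0, 1, -2], [1, 0, 2]], D = diag(0, 5, 1), P⁻¹ = [[2, 0, -1], [-2, 1, 2], [-1, 0, 1]].
M⁴ = P·diag(0, 625, 1)·P⁻¹ = [[-1, 0, 1], [-1248, 625, 1248], [-2, 0, 2]].
The requested entry is 1248.

1248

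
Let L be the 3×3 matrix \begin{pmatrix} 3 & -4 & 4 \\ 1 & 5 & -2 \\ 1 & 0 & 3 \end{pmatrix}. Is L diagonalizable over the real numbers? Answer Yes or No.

No

Characteristic polynomial: p(λ) = λ^3 - 11λ^2 + 39λ - 45 = (λ - 5)(λ - 3)^2.
λ = 3 has algebraic multiplicity 2; rank(L − 3I) = 2, so geometric multiplicity = 1.
Geometric multiplicity < algebraic multiplicity, so L is not diagonalizable.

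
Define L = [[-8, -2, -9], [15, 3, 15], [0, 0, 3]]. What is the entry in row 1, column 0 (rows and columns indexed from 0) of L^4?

Characteristic polynomial: λ^3 + 2λ^2 - 9λ - 18 = (λ - 3)(λ + 2)(λ + 3), so the eigenvalues are -3, -2, 3.
λ=-3: eigenvector (2, -5, 0).
λ=-2: eigenvector (1, -3, 0).
λ=3: eigenvector (-1, 1, 1).
P = [[2, 1, -1], [-5, -3, 1], [0, 0, 1]], D = diag(-3, -2, 3), P⁻¹ = [[3, 1, 2], [-5, -2, -3], [0, 0, 1]].
L⁴ = P·diag(81, 16, 81)·P⁻¹ = [[406, 130, 195], [-975, -309, -585], [0, 0, 81]].
The requested entry is -975.

-975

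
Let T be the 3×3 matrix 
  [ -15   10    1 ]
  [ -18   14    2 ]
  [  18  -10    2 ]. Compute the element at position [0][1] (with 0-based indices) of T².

Characteristic polynomial: λ^3 - λ^2 - 30λ + 72 = (λ - 4)(λ - 3)(λ + 6), so the eigenvalues are -6, 3, 4.
λ=3: eigenvector (-1, -2, 2).
λ=-6: eigenvector (-1, -1, 1).
λ=4: eigenvector (-1, -2, 1).
P = [[-1, -1, -1], [-2, -1, -2], [2, 1, 1]], D = diag(3, -6, 4), P⁻¹ = [[1, 0, 1], [-2, 1, 0], [0, -1, -1]].
T² = P·diag(9, 36, 16)·P⁻¹ = [[63, -20, 7], [54, -4, 14], [-54, 20, 2]].
The requested entry is -20.

-20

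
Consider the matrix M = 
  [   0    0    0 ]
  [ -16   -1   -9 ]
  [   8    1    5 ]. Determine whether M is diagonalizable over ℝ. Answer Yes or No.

Characteristic polynomial: p(λ) = λ^3 - 4λ^2 + 4λ = λ(λ - 2)^2.
λ = 2 has algebraic multiplicity 2; rank(M − 2I) = 2, so geometric multiplicity = 1.
Geometric multiplicity < algebraic multiplicity, so M is not diagonalizable.

No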